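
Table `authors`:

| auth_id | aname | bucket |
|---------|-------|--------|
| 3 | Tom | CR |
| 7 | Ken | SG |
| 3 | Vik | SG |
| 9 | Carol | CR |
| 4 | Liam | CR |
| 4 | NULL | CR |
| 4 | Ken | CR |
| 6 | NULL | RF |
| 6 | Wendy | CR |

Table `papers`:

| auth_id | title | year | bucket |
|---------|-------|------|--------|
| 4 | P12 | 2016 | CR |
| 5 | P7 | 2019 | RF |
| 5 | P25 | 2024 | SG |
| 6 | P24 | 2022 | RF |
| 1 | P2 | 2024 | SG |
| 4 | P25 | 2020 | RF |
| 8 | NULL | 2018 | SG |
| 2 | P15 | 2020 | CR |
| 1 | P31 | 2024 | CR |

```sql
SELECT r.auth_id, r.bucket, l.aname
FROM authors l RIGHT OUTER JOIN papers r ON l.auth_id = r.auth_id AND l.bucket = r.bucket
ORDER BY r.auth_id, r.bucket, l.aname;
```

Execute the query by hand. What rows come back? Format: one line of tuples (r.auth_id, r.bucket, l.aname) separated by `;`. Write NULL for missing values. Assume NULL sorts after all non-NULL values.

(1, CR, NULL); (1, SG, NULL); (2, CR, NULL); (4, CR, Ken); (4, CR, Liam); (4, CR, NULL); (4, RF, NULL); (5, RF, NULL); (5, SG, NULL); (6, RF, NULL); (8, SG, NULL)

RIGHT JOIN keeps every row from `papers`; unmatched rows get NULL for `authors`'s columns.
Matching on l.auth_id = r.auth_id AND l.bucket = r.bucket.
Matched pairs: 4; unmatched r rows kept: 7.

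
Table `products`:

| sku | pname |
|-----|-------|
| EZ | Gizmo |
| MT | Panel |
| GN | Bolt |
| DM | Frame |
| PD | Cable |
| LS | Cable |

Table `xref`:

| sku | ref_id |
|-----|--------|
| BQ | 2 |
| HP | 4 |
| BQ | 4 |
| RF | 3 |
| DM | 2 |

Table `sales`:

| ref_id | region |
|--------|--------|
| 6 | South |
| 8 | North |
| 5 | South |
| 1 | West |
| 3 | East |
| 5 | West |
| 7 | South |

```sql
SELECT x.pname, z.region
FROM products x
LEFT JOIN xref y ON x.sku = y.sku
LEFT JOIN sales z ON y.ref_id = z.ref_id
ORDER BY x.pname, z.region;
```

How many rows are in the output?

Step 1 — x LEFT JOIN y on sku → 6 row(s).
Then LEFT JOIN `sales z` on ref_id: each of those 6 rows is kept; rows whose y.ref_id has no match in z get NULL for z's columns.
Result: 6 row(s).

6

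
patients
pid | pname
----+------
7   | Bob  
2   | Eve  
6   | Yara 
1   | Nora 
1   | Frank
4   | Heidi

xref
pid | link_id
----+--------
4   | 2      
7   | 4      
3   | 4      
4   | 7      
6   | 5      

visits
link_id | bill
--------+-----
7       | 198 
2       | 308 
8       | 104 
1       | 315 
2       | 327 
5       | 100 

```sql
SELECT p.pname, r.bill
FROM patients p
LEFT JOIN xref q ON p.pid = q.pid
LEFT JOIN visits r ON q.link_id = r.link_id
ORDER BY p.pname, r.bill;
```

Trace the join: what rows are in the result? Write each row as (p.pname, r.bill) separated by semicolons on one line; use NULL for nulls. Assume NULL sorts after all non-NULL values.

Evaluate left to right. First `patients p LEFT JOIN xref q` on pid: 7 row(s).
Then LEFT JOIN `visits r` on link_id: each of those 7 rows is kept; rows whose q.link_id has no match in r get NULL for r's columns.

(Bob, NULL); (Eve, NULL); (Frank, NULL); (Heidi, 198); (Heidi, 308); (Heidi, 327); (Nora, NULL); (Yara, 100)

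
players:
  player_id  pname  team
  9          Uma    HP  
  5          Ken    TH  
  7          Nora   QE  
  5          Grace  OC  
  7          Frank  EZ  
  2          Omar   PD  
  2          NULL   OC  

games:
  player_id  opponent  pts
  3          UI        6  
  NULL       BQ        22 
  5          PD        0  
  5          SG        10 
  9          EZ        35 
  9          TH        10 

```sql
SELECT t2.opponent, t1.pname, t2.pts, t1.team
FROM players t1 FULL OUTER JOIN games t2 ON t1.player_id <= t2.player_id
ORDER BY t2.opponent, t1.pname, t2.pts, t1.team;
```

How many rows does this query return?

FULL OUTER JOIN keeps every row from both sides; unmatched rows get NULL for the other side's columns.
Matching on t1.player_id <= t2.player_id. A NULL in a compared column never satisfies the condition.
- t1 (player_id=9) pairs with 2 row(s) of t2.
- t1 (player_id=5) pairs with 4 row(s) of t2.
- t1 (player_id=7) pairs with 2 row(s) of t2.
- t1 (player_id=5) pairs with 4 row(s) of t2.
- t1 (player_id=7) pairs with 2 row(s) of t2.
- t1 (player_id=2) pairs with 5 row(s) of t2.
- t1 (player_id=2) pairs with 5 row(s) of t2.
- plus 1 unmatched t2 row(s), each kept with NULL t1 columns.
Total: 24 matched + 1 padded = 25 rows.

25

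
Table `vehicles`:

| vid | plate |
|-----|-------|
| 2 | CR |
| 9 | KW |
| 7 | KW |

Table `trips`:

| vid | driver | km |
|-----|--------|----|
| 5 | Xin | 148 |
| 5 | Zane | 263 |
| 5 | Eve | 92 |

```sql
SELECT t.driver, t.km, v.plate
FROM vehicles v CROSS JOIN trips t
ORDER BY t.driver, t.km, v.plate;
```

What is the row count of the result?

9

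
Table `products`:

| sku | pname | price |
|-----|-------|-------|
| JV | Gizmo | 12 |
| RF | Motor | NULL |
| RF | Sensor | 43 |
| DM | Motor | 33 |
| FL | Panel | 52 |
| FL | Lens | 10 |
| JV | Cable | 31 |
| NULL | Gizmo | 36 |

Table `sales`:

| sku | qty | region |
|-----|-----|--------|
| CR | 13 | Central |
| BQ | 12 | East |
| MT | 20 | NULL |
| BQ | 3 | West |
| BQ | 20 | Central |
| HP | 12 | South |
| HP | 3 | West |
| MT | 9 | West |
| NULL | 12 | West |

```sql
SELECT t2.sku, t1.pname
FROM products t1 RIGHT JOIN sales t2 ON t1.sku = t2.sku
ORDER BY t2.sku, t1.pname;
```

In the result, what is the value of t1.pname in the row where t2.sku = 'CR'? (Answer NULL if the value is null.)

NULL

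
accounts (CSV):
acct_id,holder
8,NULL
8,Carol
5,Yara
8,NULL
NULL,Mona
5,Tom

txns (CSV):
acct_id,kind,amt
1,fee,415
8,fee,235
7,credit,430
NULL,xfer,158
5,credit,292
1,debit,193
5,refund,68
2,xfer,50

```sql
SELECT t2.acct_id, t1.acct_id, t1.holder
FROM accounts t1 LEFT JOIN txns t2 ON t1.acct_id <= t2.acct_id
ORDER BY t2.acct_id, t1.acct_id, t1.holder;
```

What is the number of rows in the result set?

12

LEFT JOIN keeps every row from `accounts`; unmatched rows get NULL for `txns`'s columns.
Matching on t1.acct_id <= t2.acct_id. A NULL in a compared column never satisfies the condition.
- t1 row (acct_id=8): matches 1 t2 row(s) → 1 output row(s).
- t1 row (acct_id=8): matches 1 t2 row(s) → 1 output row(s).
- t1 row (acct_id=5): matches 4 t2 row(s) → 4 output row(s).
- t1 row (acct_id=8): matches 1 t2 row(s) → 1 output row(s).
- t1 row (acct_id=NULL): no match → kept, t2 columns NULL.
- t1 row (acct_id=5): matches 4 t2 row(s) → 4 output row(s).
Total: 11 matched + 1 padded = 12 rows.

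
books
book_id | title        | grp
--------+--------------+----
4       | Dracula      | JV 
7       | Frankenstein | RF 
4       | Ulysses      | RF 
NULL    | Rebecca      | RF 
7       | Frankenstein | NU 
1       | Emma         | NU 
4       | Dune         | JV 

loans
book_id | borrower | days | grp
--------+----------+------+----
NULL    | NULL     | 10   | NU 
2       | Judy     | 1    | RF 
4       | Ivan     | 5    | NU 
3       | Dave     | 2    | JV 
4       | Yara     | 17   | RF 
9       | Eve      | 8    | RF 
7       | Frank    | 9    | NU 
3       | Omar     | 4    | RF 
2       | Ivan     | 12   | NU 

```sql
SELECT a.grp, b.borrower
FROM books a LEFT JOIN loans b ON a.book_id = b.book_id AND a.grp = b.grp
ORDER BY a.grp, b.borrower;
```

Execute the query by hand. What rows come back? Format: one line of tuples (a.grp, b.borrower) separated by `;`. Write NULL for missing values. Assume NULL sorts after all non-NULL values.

(JV, NULL); (JV, NULL); (NU, Frank); (NU, NULL); (RF, Yara); (RF, NULL); (RF, NULL)

LEFT JOIN keeps every row from `books`; unmatched rows get NULL for `loans`'s columns.
Matching on a.book_id = b.book_id AND a.grp = b.grp. A NULL in a compared column never satisfies the condition.
Matched pairs: 2; unmatched a rows kept: 5.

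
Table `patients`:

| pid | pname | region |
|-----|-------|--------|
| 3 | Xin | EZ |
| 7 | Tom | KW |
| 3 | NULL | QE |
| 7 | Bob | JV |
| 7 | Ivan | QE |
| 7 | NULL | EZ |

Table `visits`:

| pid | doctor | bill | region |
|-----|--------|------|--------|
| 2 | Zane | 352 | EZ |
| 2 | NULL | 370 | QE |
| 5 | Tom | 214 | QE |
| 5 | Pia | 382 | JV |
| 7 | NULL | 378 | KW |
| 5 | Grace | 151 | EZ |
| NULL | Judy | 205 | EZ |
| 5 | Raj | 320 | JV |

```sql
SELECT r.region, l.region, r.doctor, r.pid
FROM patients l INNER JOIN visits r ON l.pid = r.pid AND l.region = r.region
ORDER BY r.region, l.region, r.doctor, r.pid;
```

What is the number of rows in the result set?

1

INNER JOIN keeps only pairs where the ON condition holds.
Matching on l.pid = r.pid AND l.region = r.region. A NULL in a compared column never satisfies the condition.
- l (pid=3, region=EZ) has no partner → excluded.
- l (pid=7, region=KW) pairs with 1 row(s) of r.
- l (pid=3, region=QE) has no partner → excluded.
- l (pid=7, region=JV) has no partner → excluded.
- l (pid=7, region=QE) has no partner → excluded.
- l (pid=7, region=EZ) has no partner → excluded.
Total: 1 rows.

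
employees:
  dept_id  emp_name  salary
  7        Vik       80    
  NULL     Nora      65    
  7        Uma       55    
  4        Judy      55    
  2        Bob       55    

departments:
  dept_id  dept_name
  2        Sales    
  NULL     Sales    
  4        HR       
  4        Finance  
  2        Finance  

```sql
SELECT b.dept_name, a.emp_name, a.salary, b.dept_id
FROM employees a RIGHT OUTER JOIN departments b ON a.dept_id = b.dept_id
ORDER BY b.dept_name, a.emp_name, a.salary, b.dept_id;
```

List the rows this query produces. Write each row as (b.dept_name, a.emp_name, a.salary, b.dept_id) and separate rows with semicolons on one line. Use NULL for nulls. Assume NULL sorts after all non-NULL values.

(Finance, Bob, 55, 2); (Finance, Judy, 55, 4); (HR, Judy, 55, 4); (Sales, Bob, 55, 2); (Sales, NULL, NULL, NULL)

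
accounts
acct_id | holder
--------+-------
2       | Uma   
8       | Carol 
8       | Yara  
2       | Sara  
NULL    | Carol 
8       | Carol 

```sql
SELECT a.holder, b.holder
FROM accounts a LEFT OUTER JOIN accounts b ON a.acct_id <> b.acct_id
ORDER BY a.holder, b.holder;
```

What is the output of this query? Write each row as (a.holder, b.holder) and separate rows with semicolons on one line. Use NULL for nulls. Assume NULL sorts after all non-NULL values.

(Carol, Sara); (Carol, Sara); (Carol, Uma); (Carol, Uma); (Carol, NULL); (Sara, Carol); (Sara, Carol); (Sara, Yara); (Uma, Carol); (Uma, Carol); (Uma, Yara); (Yara, Sara); (Yara, Uma)

LEFT JOIN keeps every row from `accounts a`; unmatched rows get NULL for `accounts b`'s columns.
Matching on a.acct_id <> b.acct_id. A NULL in a compared column never satisfies the condition.
Matched pairs: 12; unmatched a rows kept: 1.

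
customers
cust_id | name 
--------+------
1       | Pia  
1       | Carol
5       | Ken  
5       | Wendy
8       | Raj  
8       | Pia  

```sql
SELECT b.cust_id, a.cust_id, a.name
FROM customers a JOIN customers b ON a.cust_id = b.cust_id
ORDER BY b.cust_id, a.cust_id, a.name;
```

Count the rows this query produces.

12

INNER JOIN keeps only pairs where the ON condition holds.
Matching on a.cust_id = b.cust_id.
- a[0] cust_id=1 → 2 match(es) in b → 2 row(s).
- a[1] cust_id=1 → 2 match(es) in b → 2 row(s).
- a[2] cust_id=5 → 2 match(es) in b → 2 row(s).
- a[3] cust_id=5 → 2 match(es) in b → 2 row(s).
- a[4] cust_id=8 → 2 match(es) in b → 2 row(s).
- a[5] cust_id=8 → 2 match(es) in b → 2 row(s).
Total: 12 rows.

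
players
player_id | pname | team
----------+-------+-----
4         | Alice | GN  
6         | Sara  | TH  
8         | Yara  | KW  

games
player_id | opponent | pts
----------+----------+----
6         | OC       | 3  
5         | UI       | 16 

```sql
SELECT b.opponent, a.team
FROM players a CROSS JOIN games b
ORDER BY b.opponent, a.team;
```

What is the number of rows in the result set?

CROSS JOIN pairs every row of `players` with every row of `games`: 3 × 2 = 6 rows.

6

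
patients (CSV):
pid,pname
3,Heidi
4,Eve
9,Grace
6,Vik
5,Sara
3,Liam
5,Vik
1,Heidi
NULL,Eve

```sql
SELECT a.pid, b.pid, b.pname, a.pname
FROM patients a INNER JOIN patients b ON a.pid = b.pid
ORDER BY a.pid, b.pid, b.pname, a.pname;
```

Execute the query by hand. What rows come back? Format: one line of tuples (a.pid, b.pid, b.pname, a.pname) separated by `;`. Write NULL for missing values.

(1, 1, Heidi, Heidi); (3, 3, Heidi, Heidi); (3, 3, Heidi, Liam); (3, 3, Liam, Heidi); (3, 3, Liam, Liam); (4, 4, Eve, Eve); (5, 5, Sara, Sara); (5, 5, Sara, Vik); (5, 5, Vik, Sara); (5, 5, Vik, Vik); (6, 6, Vik, Vik); (9, 9, Grace, Grace)

INNER JOIN keeps only pairs where the ON condition holds.
Matching on a.pid = b.pid. A NULL in a compared column never satisfies the condition.
- a (pid=3) pairs with 2 row(s) of b.
- a (pid=4) pairs with 1 row(s) of b.
- a (pid=9) pairs with 1 row(s) of b.
- a (pid=6) pairs with 1 row(s) of b.
- a (pid=5) pairs with 2 row(s) of b.
- a (pid=3) pairs with 2 row(s) of b.
- a (pid=5) pairs with 2 row(s) of b.
- a (pid=1) pairs with 1 row(s) of b.
- a (pid=NULL) has no partner → excluded.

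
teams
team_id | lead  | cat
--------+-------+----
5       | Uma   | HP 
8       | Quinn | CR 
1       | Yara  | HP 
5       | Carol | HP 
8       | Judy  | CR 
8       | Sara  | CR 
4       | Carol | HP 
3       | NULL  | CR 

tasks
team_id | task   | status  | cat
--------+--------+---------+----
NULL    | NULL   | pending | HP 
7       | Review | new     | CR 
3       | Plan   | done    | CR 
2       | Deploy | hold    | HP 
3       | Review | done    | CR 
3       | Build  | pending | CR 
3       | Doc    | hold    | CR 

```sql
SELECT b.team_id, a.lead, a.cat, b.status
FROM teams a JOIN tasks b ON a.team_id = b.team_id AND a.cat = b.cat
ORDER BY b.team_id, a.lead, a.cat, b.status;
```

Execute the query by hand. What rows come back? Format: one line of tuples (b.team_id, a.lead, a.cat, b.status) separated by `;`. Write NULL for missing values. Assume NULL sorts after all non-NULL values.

(3, NULL, CR, done); (3, NULL, CR, done); (3, NULL, CR, hold); (3, NULL, CR, pending)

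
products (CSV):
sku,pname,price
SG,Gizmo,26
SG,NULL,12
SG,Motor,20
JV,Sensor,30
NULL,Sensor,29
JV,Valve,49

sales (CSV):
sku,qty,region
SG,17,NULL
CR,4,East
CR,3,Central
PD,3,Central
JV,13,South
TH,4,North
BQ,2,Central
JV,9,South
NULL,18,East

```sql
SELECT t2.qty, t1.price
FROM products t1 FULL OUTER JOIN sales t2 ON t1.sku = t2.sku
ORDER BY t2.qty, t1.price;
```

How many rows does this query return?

14

FULL OUTER JOIN keeps every row from both sides; unmatched rows get NULL for the other side's columns.
Matching on t1.sku = t2.sku. A NULL in a compared column never satisfies the condition.
- t1 (sku=SG) pairs with 1 row(s) of t2.
- t1 (sku=SG) pairs with 1 row(s) of t2.
- t1 (sku=SG) pairs with 1 row(s) of t2.
- t1 (sku=JV) pairs with 2 row(s) of t2.
- t1 (sku=NULL) has no partner → padded with NULL.
- t1 (sku=JV) pairs with 2 row(s) of t2.
- plus 6 unmatched t2 row(s), each kept with NULL t1 columns.
Total: 7 matched + 7 padded = 14 rows.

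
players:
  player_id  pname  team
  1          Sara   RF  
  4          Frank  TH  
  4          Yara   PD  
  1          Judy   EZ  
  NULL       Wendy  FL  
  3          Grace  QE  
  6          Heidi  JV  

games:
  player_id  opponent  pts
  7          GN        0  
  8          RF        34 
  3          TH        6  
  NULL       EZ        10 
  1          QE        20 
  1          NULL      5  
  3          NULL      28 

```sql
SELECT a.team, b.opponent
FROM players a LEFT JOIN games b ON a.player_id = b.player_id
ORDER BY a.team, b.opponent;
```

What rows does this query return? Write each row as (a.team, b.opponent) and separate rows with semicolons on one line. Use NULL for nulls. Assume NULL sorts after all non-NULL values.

(EZ, QE); (EZ, NULL); (FL, NULL); (JV, NULL); (PD, NULL); (QE, TH); (QE, NULL); (RF, QE); (RF, NULL); (TH, NULL)

LEFT JOIN keeps every row from `players`; unmatched rows get NULL for `games`'s columns.
Matching on a.player_id = b.player_id. A NULL in a compared column never satisfies the condition.
Matched pairs: 6; unmatched a rows kept: 4.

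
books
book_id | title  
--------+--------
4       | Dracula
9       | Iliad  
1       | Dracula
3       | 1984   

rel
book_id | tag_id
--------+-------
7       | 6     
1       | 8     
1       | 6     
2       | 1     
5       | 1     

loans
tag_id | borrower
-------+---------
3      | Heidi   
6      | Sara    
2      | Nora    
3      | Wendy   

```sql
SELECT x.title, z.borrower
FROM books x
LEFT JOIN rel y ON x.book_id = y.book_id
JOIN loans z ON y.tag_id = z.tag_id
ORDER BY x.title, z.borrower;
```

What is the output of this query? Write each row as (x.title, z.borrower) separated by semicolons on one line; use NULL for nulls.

(Dracula, Sara)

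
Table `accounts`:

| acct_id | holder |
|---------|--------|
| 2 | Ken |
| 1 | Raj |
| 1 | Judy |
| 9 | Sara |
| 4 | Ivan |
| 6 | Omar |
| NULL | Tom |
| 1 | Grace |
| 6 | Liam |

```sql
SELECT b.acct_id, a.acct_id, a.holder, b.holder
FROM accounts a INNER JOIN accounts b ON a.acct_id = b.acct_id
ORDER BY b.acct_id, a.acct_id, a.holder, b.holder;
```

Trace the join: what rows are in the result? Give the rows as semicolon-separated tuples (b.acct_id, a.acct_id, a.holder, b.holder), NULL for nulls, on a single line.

(1, 1, Grace, Grace); (1, 1, Grace, Judy); (1, 1, Grace, Raj); (1, 1, Judy, Grace); (1, 1, Judy, Judy); (1, 1, Judy, Raj); (1, 1, Raj, Grace); (1, 1, Raj, Judy); (1, 1, Raj, Raj); (2, 2, Ken, Ken); (4, 4, Ivan, Ivan); (6, 6, Liam, Liam); (6, 6, Liam, Omar); (6, 6, Omar, Liam); (6, 6, Omar, Omar); (9, 9, Sara, Sara)

INNER JOIN keeps only pairs where the ON condition holds.
Matching on a.acct_id = b.acct_id. A NULL in a compared column never satisfies the condition.
- a (acct_id=2) pairs with 1 row(s) of b.
- a (acct_id=1) pairs with 3 row(s) of b.
- a (acct_id=1) pairs with 3 row(s) of b.
- a (acct_id=9) pairs with 1 row(s) of b.
- a (acct_id=4) pairs with 1 row(s) of b.
- a (acct_id=6) pairs with 2 row(s) of b.
- a (acct_id=NULL) has no partner → excluded.
- a (acct_id=1) pairs with 3 row(s) of b.
- a (acct_id=6) pairs with 2 row(s) of b.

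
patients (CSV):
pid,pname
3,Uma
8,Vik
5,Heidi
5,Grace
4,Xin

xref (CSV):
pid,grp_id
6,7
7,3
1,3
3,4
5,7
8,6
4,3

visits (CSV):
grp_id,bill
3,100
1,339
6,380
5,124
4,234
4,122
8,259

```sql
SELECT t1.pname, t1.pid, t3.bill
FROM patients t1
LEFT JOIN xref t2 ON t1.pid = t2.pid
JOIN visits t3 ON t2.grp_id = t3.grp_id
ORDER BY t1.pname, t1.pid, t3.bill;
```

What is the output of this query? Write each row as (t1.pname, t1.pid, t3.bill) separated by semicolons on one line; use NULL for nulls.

(Uma, 3, 122); (Uma, 3, 234); (Vik, 8, 380); (Xin, 4, 100)

Joins associate left-to-right: patients LEFT JOIN xref on pid gives 5 intermediate row(s).
Then INNER JOIN `visits t3` on grp_id: keep only rows whose t2.grp_id appears in t3.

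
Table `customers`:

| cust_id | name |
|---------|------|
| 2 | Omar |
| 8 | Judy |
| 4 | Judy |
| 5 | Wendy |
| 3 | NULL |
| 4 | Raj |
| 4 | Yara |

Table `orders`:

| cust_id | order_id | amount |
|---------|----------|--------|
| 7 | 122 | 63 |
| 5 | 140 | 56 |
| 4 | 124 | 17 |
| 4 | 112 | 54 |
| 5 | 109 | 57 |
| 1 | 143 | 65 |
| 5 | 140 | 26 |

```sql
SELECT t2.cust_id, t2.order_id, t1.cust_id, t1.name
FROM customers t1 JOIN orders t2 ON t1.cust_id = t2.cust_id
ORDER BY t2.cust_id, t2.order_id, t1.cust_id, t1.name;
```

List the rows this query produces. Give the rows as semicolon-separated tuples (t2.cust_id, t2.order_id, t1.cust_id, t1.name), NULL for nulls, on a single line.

(4, 112, 4, Judy); (4, 112, 4, Raj); (4, 112, 4, Yara); (4, 124, 4, Judy); (4, 124, 4, Raj); (4, 124, 4, Yara); (5, 109, 5, Wendy); (5, 140, 5, Wendy); (5, 140, 5, Wendy)

INNER JOIN keeps only pairs where the ON condition holds.
Matching on t1.cust_id = t2.cust_id.
Matched pairs: 9.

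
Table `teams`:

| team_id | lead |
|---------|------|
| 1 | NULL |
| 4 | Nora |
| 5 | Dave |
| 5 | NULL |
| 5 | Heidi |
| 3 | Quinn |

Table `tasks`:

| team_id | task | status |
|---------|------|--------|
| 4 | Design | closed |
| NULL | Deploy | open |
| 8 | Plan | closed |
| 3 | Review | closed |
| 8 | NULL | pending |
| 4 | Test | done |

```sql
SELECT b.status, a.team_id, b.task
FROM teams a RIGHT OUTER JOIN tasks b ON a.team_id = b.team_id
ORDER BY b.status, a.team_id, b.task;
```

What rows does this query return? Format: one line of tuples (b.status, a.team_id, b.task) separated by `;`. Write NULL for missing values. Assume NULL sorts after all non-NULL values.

(closed, 3, Review); (closed, 4, Design); (closed, NULL, Plan); (done, 4, Test); (open, NULL, Deploy); (pending, NULL, NULL)

RIGHT JOIN keeps every row from `tasks`; unmatched rows get NULL for `teams`'s columns.
Matching on a.team_id = b.team_id. A NULL in a compared column never satisfies the condition.
Matched pairs: 3; unmatched b rows kept: 3.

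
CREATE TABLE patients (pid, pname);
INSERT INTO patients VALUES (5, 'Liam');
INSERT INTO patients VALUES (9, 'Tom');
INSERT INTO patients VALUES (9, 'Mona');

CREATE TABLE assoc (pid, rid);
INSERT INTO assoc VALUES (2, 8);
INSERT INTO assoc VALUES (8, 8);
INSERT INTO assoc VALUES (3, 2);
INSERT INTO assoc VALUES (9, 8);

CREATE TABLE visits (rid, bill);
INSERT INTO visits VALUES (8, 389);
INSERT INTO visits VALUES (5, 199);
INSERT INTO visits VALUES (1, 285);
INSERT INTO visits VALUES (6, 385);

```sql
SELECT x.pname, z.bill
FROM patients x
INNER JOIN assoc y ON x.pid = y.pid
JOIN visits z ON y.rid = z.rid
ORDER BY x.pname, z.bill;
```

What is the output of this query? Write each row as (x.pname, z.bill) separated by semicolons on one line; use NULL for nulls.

(Mona, 389); (Tom, 389)

Joins associate left-to-right: patients INNER JOIN assoc on pid gives 2 intermediate row(s).
Then INNER JOIN `visits z` on rid: keep only rows whose y.rid appears in z.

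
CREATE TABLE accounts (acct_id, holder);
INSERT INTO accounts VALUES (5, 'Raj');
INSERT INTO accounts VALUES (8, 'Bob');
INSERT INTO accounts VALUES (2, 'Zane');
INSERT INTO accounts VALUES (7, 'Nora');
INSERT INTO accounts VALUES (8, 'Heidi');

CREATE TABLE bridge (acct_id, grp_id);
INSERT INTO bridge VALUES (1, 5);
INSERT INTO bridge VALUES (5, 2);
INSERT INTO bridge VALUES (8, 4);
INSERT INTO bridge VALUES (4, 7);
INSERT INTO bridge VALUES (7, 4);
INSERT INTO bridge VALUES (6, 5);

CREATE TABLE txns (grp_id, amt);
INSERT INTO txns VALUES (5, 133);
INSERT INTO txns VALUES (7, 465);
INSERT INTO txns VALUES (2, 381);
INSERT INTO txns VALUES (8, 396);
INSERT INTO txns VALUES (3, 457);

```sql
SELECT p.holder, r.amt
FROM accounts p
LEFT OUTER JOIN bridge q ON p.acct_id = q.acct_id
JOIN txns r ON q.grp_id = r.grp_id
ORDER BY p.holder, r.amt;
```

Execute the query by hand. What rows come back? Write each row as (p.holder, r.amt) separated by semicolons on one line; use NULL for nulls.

Step 1 — p LEFT JOIN q on acct_id → 5 row(s).
Then INNER JOIN `txns r` on grp_id: keep only rows whose q.grp_id appears in r.

(Raj, 381)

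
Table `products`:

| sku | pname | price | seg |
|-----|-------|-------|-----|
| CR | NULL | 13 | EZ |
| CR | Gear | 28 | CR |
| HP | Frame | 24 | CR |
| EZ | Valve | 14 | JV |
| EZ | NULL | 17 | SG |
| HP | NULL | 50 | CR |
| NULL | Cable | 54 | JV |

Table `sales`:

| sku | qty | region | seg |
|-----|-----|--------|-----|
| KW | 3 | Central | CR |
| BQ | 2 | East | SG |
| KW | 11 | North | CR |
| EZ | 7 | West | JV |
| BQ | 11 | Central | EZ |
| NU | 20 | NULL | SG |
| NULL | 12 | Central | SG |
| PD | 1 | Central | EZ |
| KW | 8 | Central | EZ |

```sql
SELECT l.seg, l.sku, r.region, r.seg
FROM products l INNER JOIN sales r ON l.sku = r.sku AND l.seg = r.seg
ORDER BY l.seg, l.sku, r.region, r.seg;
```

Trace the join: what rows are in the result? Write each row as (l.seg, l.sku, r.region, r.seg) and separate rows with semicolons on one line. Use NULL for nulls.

INNER JOIN keeps only pairs where the ON condition holds.
Matching on l.sku = r.sku AND l.seg = r.seg. A NULL in a compared column never satisfies the condition.
- l[0] sku=CR, seg=EZ → no match; dropped.
- l[1] sku=CR, seg=CR → no match; dropped.
- l[2] sku=HP, seg=CR → no match; dropped.
- l[3] sku=EZ, seg=JV → 1 match(es) in r → 1 row(s).
- l[4] sku=EZ, seg=SG → no match; dropped.
- l[5] sku=HP, seg=CR → no match; dropped.
- l[6] sku=NULL, seg=JV → no match; dropped.
After projecting and ordering:
l.seg | l.sku | r.region | r.seg
JV | EZ | West | JV

(JV, EZ, West, JV)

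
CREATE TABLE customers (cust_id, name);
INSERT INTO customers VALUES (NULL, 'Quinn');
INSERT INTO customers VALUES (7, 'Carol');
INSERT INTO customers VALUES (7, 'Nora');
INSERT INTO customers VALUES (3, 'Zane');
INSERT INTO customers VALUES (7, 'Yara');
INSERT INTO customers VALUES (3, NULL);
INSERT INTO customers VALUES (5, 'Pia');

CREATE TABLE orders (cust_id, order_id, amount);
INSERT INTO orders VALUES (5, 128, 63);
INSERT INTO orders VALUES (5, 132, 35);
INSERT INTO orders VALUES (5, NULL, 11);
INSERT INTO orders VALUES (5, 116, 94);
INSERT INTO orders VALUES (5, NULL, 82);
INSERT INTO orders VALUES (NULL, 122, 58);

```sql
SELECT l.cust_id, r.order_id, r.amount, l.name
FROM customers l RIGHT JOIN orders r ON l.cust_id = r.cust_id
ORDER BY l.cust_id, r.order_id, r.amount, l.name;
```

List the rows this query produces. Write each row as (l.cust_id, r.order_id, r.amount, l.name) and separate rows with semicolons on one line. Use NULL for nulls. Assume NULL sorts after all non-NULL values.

(5, 116, 94, Pia); (5, 128, 63, Pia); (5, 132, 35, Pia); (5, NULL, 11, Pia); (5, NULL, 82, Pia); (NULL, 122, 58, NULL)

RIGHT JOIN keeps every row from `orders`; unmatched rows get NULL for `customers`'s columns.
Matching on l.cust_id = r.cust_id. A NULL in a compared column never satisfies the condition.
- cust_id=NULL: no matching r row.
- cust_id=7: no matching r row.
- cust_id=7: no matching r row.
- cust_id=3: no matching r row.
- cust_id=7: no matching r row.
- cust_id=3: no matching r row.
- cust_id=5: 5 matching r row(s), so 5 row(s) emitted.
- 1 row(s) from r found no l partner → padded with NULL.
After projecting and ordering:
l.cust_id | r.order_id | r.amount | l.name
5 | 116 | 94 | Pia
5 | 128 | 63 | Pia
5 | 132 | 35 | Pia
5 | NULL | 11 | Pia
5 | NULL | 82 | Pia
NULL | 122 | 58 | NULL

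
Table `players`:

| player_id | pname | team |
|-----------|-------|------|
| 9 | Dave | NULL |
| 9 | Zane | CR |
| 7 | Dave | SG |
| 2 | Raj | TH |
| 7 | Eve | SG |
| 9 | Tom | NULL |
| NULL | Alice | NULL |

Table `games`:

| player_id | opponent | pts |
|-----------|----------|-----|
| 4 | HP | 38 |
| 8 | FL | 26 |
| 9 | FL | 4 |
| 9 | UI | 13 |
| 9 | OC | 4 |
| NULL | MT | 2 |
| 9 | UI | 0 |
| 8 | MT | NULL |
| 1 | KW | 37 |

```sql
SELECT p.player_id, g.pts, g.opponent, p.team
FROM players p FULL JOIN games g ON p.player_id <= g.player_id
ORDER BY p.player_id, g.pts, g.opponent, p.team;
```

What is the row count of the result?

34

FULL OUTER JOIN keeps every row from both sides; unmatched rows get NULL for the other side's columns.
Matching on p.player_id <= g.player_id. A NULL in a compared column never satisfies the condition.
- player_id=9: 4 matching g row(s), so 4 row(s) emitted.
- player_id=9: 4 matching g row(s), so 4 row(s) emitted.
- player_id=7: 6 matching g row(s), so 6 row(s) emitted.
- player_id=2: 7 matching g row(s), so 7 row(s) emitted.
- player_id=7: 6 matching g row(s), so 6 row(s) emitted.
- player_id=9: 4 matching g row(s), so 4 row(s) emitted.
- player_id=NULL: no g row matches, row kept with g columns NULL.
- plus 2 unmatched g row(s), each kept with NULL p columns.
Total: 31 matched + 3 padded = 34 rows.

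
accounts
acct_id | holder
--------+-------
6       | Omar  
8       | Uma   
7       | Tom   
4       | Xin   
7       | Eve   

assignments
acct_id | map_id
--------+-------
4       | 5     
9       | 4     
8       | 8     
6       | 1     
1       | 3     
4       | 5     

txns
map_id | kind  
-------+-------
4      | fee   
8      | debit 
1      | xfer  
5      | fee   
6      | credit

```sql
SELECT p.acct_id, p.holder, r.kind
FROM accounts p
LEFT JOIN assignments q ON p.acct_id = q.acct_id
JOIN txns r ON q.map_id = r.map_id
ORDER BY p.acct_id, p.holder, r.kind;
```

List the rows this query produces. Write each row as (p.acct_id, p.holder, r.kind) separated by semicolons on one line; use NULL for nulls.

(4, Xin, fee); (4, Xin, fee); (6, Omar, xfer); (8, Uma, debit)

Joins associate left-to-right: accounts LEFT JOIN assignments on acct_id gives 6 intermediate row(s).
Then INNER JOIN `txns r` on map_id: keep only rows whose q.map_id appears in r.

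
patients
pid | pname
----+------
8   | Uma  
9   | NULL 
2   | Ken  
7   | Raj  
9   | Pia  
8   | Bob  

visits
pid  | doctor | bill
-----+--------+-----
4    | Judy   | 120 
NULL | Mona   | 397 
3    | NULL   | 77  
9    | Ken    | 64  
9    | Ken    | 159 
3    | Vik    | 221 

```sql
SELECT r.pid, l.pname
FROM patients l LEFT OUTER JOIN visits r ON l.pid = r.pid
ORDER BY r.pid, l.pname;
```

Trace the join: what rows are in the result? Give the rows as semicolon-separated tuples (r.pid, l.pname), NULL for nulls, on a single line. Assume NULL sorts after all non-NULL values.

LEFT JOIN keeps every row from `patients`; unmatched rows get NULL for `visits`'s columns.
Matching on l.pid = r.pid. A NULL in a compared column never satisfies the condition.
- l (pid=8) has no partner → padded with NULL.
- l (pid=9) pairs with 2 row(s) of r.
- l (pid=2) has no partner → padded with NULL.
- l (pid=7) has no partner → padded with NULL.
- l (pid=9) pairs with 2 row(s) of r.
- l (pid=8) has no partner → padded with NULL.
After projecting and ordering:
r.pid | l.pname
9 | Pia
9 | Pia
9 | NULL
9 | NULL
NULL | Bob
NULL | Ken
NULL | Raj
NULL | Uma

(9, Pia); (9, Pia); (9, NULL); (9, NULL); (NULL, Bob); (NULL, Ken); (NULL, Raj); (NULL, Uma)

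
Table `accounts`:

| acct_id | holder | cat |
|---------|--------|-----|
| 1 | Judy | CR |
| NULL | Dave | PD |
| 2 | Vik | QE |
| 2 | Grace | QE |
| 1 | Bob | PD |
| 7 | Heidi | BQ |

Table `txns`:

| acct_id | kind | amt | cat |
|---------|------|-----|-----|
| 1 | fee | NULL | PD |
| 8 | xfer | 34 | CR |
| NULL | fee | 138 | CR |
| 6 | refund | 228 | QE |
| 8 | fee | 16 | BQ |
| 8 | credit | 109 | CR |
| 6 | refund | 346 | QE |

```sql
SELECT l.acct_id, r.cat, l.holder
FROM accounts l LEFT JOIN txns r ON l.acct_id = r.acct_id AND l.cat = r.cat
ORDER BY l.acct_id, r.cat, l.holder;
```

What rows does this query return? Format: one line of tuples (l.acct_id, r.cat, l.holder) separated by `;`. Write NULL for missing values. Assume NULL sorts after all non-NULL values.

LEFT JOIN keeps every row from `accounts`; unmatched rows get NULL for `txns`'s columns.
Matching on l.acct_id = r.acct_id AND l.cat = r.cat. A NULL in a compared column never satisfies the condition.
- acct_id=1, cat=CR: no r row matches, row kept with r columns NULL.
- acct_id=NULL, cat=PD: no r row matches, row kept with r columns NULL.
- acct_id=2, cat=QE: no r row matches, row kept with r columns NULL.
- acct_id=2, cat=QE: no r row matches, row kept with r columns NULL.
- acct_id=1, cat=PD: 1 matching r row(s), so 1 row(s) emitted.
- acct_id=7, cat=BQ: no r row matches, row kept with r columns NULL.
After projecting and ordering:
l.acct_id | r.cat | l.holder
1 | PD | Bob
1 | NULL | Judy
2 | NULL | Grace
2 | NULL | Vik
7 | NULL | Heidi
NULL | NULL | Dave

(1, PD, Bob); (1, NULL, Judy); (2, NULL, Grace); (2, NULL, Vik); (7, NULL, Heidi); (NULL, NULL, Dave)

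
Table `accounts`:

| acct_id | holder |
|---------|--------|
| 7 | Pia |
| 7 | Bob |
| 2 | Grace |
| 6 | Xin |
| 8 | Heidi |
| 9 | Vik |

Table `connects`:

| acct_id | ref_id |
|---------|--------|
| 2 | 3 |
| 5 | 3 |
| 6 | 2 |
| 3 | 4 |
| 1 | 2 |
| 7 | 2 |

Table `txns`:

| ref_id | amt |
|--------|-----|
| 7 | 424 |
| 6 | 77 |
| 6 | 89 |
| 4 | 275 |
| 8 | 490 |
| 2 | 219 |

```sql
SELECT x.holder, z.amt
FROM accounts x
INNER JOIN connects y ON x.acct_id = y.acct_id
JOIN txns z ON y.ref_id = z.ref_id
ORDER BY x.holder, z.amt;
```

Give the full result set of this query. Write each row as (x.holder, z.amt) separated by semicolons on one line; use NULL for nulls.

(Bob, 219); (Pia, 219); (Xin, 219)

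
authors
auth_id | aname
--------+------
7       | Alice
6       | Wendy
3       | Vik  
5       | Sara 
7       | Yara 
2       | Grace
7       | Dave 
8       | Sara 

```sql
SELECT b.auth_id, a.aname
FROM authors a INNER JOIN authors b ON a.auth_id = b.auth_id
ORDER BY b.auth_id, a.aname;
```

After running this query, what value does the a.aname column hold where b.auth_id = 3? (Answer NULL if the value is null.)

Vik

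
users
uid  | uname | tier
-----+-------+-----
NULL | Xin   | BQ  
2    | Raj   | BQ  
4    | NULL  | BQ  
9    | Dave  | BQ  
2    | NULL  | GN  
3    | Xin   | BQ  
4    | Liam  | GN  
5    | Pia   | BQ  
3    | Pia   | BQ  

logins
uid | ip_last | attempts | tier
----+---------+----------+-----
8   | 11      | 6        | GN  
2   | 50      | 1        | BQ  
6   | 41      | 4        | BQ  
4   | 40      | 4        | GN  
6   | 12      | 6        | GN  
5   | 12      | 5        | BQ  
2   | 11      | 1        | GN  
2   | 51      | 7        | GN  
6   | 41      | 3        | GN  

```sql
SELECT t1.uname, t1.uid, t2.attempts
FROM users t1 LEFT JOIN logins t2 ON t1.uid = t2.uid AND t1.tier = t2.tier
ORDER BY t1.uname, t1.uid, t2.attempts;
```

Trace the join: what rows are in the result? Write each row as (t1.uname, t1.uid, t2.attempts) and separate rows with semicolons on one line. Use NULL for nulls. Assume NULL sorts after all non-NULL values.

LEFT JOIN keeps every row from `users`; unmatched rows get NULL for `logins`'s columns.
Matching on t1.uid = t2.uid AND t1.tier = t2.tier. A NULL in a compared column never satisfies the condition.
- t1 row (uid=NULL, tier=BQ): no match → kept, t2 columns NULL.
- t1 row (uid=2, tier=BQ): matches 1 t2 row(s) → 1 output row(s).
- t1 row (uid=4, tier=BQ): no match → kept, t2 columns NULL.
- t1 row (uid=9, tier=BQ): no match → kept, t2 columns NULL.
- t1 row (uid=2, tier=GN): matches 2 t2 row(s) → 2 output row(s).
- t1 row (uid=3, tier=BQ): no match → kept, t2 columns NULL.
- t1 row (uid=4, tier=GN): matches 1 t2 row(s) → 1 output row(s).
- t1 row (uid=5, tier=BQ): matches 1 t2 row(s) → 1 output row(s).
- t1 row (uid=3, tier=BQ): no match → kept, t2 columns NULL.
After projecting and ordering:
t1.uname | t1.uid | t2.attempts
Dave | 9 | NULL
Liam | 4 | 4
Pia | 3 | NULL
Pia | 5 | 5
Raj | 2 | 1
Xin | 3 | NULL
Xin | NULL | NULL
NULL | 2 | 1
NULL | 2 | 7
NULL | 4 | NULL

(Dave, 9, NULL); (Liam, 4, 4); (Pia, 3, NULL); (Pia, 5, 5); (Raj, 2, 1); (Xin, 3, NULL); (Xin, NULL, NULL); (NULL, 2, 1); (NULL, 2, 7); (NULL, 4, NULL)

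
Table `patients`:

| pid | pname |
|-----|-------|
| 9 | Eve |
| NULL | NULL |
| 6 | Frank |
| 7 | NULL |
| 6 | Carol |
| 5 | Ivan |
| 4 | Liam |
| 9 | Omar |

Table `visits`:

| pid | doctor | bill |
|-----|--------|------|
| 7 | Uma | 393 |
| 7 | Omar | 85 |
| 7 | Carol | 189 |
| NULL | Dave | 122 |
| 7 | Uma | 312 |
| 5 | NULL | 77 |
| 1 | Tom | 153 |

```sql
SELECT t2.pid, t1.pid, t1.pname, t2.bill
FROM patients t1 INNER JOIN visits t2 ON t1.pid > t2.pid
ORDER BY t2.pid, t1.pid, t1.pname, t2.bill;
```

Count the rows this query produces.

20

INNER JOIN keeps only pairs where the ON condition holds.
Matching on t1.pid > t2.pid. A NULL in a compared column never satisfies the condition.
- t1 row (pid=9): matches 6 t2 row(s) → 6 output row(s).
- t1 row (pid=NULL): no match → dropped.
- t1 row (pid=6): matches 2 t2 row(s) → 2 output row(s).
- t1 row (pid=7): matches 2 t2 row(s) → 2 output row(s).
- t1 row (pid=6): matches 2 t2 row(s) → 2 output row(s).
- t1 row (pid=5): matches 1 t2 row(s) → 1 output row(s).
- t1 row (pid=4): matches 1 t2 row(s) → 1 output row(s).
- t1 row (pid=9): matches 6 t2 row(s) → 6 output row(s).
Total: 20 rows.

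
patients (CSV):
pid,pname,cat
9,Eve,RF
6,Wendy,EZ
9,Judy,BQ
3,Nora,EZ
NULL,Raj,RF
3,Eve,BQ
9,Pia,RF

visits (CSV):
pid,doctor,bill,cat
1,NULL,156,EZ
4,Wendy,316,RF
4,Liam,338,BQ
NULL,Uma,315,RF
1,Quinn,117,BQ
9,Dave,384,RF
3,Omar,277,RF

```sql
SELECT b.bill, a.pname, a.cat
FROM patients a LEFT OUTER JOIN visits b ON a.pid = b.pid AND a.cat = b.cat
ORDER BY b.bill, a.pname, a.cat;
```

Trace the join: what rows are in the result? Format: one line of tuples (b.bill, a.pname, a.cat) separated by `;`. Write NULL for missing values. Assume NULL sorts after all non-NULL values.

(384, Eve, RF); (384, Pia, RF); (NULL, Eve, BQ); (NULL, Judy, BQ); (NULL, Nora, EZ); (NULL, Raj, RF); (NULL, Wendy, EZ)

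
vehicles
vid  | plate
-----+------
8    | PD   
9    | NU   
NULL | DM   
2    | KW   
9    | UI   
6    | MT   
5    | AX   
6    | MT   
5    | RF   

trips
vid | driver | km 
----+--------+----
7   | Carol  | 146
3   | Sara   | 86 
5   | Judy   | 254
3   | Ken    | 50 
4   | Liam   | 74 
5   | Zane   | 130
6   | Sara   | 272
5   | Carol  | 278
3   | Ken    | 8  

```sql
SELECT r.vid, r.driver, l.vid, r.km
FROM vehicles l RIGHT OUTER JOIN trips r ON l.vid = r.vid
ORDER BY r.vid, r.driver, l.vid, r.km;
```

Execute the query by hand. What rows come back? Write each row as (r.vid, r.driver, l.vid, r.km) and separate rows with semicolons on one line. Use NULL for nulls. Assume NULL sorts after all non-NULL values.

(3, Ken, NULL, 8); (3, Ken, NULL, 50); (3, Sara, NULL, 86); (4, Liam, NULL, 74); (5, Carol, 5, 278); (5, Carol, 5, 278); (5, Judy, 5, 254); (5, Judy, 5, 254); (5, Zane, 5, 130); (5, Zane, 5, 130); (6, Sara, 6, 272); (6, Sara, 6, 272); (7, Carol, NULL, 146)

RIGHT JOIN keeps every row from `trips`; unmatched rows get NULL for `vehicles`'s columns.
Matching on l.vid = r.vid. A NULL in a compared column never satisfies the condition.
- l (vid=8) has no partner in r.
- l (vid=9) has no partner in r.
- l (vid=NULL) has no partner in r.
- l (vid=2) has no partner in r.
- l (vid=9) has no partner in r.
- l (vid=6) pairs with 1 row(s) of r.
- l (vid=5) pairs with 3 row(s) of r.
- l (vid=6) pairs with 1 row(s) of r.
- l (vid=5) pairs with 3 row(s) of r.
- 5 r row(s) had no l match → kept, l columns NULL.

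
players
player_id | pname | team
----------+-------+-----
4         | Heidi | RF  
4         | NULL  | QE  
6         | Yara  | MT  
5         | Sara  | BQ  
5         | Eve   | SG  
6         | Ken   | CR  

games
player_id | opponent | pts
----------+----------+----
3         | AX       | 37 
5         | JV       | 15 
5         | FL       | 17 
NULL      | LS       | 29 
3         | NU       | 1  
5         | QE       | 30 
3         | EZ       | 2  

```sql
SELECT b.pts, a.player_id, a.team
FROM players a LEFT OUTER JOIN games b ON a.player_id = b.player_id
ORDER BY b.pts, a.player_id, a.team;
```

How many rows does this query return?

LEFT JOIN keeps every row from `players`; unmatched rows get NULL for `games`'s columns.
Matching on a.player_id = b.player_id. A NULL in a compared column never satisfies the condition.
Matched pairs: 6; unmatched a rows kept: 4.
Total: 6 matched + 4 padded = 10 rows.

10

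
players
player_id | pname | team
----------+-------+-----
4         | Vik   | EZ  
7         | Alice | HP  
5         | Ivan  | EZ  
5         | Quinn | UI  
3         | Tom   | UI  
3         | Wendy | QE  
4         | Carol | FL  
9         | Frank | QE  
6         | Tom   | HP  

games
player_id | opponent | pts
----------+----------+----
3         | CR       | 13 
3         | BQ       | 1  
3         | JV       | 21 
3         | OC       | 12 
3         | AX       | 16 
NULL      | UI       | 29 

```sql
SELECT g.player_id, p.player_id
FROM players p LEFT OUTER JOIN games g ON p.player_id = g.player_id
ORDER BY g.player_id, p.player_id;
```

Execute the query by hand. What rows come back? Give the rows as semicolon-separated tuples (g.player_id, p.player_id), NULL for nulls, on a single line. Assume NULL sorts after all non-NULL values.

(3, 3); (3, 3); (3, 3); (3, 3); (3, 3); (3, 3); (3, 3); (3, 3); (3, 3); (3, 3); (NULL, 4); (NULL, 4); (NULL, 5); (NULL, 5); (NULL, 6); (NULL, 7); (NULL, 9)

LEFT JOIN keeps every row from `players`; unmatched rows get NULL for `games`'s columns.
Matching on p.player_id = g.player_id. A NULL in a compared column never satisfies the condition.
- p[0] player_id=4 → no match; kept with NULLs on the g side.
- p[1] player_id=7 → no match; kept with NULLs on the g side.
- p[2] player_id=5 → no match; kept with NULLs on the g side.
- p[3] player_id=5 → no match; kept with NULLs on the g side.
- p[4] player_id=3 → 5 match(es) in g → 5 row(s).
- p[5] player_id=3 → 5 match(es) in g → 5 row(s).
- p[6] player_id=4 → no match; kept with NULLs on the g side.
- p[7] player_id=9 → no match; kept with NULLs on the g side.
- p[8] player_id=6 → no match; kept with NULLs on the g side.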